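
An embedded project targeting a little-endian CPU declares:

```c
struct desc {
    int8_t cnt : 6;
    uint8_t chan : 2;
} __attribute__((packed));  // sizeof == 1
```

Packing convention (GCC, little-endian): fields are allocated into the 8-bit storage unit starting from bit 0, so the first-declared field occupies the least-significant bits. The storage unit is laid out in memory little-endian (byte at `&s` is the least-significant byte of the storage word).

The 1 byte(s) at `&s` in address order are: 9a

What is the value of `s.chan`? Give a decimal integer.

2

[0]=0x9a (little-endian) → word 0x9a
cnt:6 @ bit 0 → (0x9a>>0)&0x3f = 0x1a
chan:2 @ bit 6 → (0x9a>>6)&0x3 = 0x2  ←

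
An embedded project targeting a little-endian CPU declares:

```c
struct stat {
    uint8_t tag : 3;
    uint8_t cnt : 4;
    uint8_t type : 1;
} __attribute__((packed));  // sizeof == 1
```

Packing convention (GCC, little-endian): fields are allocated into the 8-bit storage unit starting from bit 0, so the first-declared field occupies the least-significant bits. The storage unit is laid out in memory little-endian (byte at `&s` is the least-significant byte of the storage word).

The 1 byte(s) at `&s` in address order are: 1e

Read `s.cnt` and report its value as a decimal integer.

3

[0]=0x1e (little-endian) → word 0x1e
tag [0+:3] = (word>>0) & 0x7 = 6
cnt [3+:4] = (word>>3) & 0xf = 3  ←
type [7+:1] = (word>>7) & 0x1 = 0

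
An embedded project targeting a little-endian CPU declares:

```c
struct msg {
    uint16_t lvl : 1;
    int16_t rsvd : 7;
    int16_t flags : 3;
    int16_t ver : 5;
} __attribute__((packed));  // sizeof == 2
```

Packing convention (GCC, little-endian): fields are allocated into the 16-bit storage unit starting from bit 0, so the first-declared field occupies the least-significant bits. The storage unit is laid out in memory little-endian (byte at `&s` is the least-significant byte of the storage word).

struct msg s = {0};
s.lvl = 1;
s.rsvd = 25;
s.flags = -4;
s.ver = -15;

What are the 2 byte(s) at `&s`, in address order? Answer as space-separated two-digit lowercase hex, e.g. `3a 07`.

33 8c

lvl (1b) val=1 bits=0x1 at bit 0: 0x0001
rsvd (7b) val=25 bits=0x19 at bit 1: 0x0033
flags (3b) val=-4 bits=0x4 at bit 8: 0x0433
ver (5b) val=-15 bits=0x11 at bit 11: 0x8c33
word = 0x8c33 → little-endian bytes:
  [0]=0x33  [1]=0x8c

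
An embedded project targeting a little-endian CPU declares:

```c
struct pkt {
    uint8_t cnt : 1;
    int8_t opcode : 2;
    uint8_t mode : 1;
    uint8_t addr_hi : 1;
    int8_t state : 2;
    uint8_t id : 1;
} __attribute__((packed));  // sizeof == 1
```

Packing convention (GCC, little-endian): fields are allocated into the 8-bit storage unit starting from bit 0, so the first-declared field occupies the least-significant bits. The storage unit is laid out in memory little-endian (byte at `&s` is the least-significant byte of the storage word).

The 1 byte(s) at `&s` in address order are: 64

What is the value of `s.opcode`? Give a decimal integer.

[0]=0x64 (little-endian) → word 0x64
cnt:1 @ bit 0 → (0x64>>0)&0x1 = 0x0
opcode:2 @ bit 1 → (0x64>>1)&0x3 = 0x2  ←
mode:1 @ bit 3 → (0x64>>3)&0x1 = 0x0
addr_hi:1 @ bit 4 → (0x64>>4)&0x1 = 0x0
state:2 @ bit 5 → (0x64>>5)&0x3 = 0x3
id:1 @ bit 7 → (0x64>>7)&0x1 = 0x0
opcode signed 2b, MSB=1: 2 - 4 = -2

-2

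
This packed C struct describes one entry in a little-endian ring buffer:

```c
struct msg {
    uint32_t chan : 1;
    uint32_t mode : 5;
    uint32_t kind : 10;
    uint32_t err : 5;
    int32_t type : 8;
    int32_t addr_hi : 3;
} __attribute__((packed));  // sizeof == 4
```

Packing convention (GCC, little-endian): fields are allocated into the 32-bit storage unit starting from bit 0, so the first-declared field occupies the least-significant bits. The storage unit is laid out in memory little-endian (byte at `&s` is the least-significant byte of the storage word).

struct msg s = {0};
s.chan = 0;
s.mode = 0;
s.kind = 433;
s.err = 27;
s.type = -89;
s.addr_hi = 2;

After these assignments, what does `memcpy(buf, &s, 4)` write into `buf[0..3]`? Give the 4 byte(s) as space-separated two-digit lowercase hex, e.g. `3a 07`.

chan (1b) val=0 bits=0x0 at bit 0: 0x00000000
mode (5b) val=0 bits=0x0 at bit 1: 0x00000000
kind (10b) val=433 bits=0x1b1 at bit 6: 0x00006c40
err (5b) val=27 bits=0x1b at bit 16: 0x001b6c40
type (8b) val=-89 bits=0xa7 at bit 21: 0x14fb6c40
addr_hi (3b) val=2 bits=0x2 at bit 29: 0x54fb6c40
word = 0x54fb6c40 → little-endian bytes:
  [0]=0x40  [1]=0x6c  [2]=0xfb  [3]=0x54

40 6c fb 54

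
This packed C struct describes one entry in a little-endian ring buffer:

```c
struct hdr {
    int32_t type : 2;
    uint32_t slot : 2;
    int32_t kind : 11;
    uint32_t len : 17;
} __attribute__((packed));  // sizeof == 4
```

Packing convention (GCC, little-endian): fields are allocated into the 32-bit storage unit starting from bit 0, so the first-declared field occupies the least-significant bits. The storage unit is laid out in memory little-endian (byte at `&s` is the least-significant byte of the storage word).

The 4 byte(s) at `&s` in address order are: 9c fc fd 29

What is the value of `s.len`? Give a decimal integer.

21499

[0]=0x9c [1]=0xfc [2]=0xfd [3]=0x29 (little-endian) → word 0x29fdfc9c
type:2 @ bit 0 → (0x29fdfc9c>>0)&0x3 = 0x0
slot:2 @ bit 2 → (0x29fdfc9c>>2)&0x3 = 0x3
kind:11 @ bit 4 → (0x29fdfc9c>>4)&0x7ff = 0x7c9
len:17 @ bit 15 → (0x29fdfc9c>>15)&0x1ffff = 0x53fb  ←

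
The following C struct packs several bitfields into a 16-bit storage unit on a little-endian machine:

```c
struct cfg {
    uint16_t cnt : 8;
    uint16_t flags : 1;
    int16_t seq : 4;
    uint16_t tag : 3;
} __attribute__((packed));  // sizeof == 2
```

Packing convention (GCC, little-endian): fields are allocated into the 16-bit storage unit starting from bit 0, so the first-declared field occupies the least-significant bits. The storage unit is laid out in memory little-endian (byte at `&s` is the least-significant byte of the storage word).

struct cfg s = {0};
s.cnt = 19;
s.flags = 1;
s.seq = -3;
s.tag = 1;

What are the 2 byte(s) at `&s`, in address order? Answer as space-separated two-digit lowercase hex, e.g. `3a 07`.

13 3b

cnt (8b) val=19 bits=0x13 at bit 0: 0x0013
flags (1b) val=1 bits=0x1 at bit 8: 0x0113
seq (4b) val=-3 bits=0xd at bit 9: 0x1b13
tag (3b) val=1 bits=0x1 at bit 13: 0x3b13
word = 0x3b13 → little-endian bytes:
  [0]=0x13  [1]=0x3b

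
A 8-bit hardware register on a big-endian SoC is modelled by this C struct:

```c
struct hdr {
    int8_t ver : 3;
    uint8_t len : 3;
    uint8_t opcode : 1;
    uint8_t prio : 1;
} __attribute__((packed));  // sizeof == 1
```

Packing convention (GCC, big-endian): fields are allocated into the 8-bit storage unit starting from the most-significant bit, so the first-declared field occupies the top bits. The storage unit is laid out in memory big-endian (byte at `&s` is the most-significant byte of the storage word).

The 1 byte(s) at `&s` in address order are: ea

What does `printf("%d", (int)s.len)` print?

2

[0]=0xea (big-endian) → word 0xea
ver [5+:3] = (word>>5) & 0x7 = 7
len [2+:3] = (word>>2) & 0x7 = 2  ←
opcode [1+:1] = (word>>1) & 0x1 = 1
prio [0+:1] = (word>>0) & 0x1 = 0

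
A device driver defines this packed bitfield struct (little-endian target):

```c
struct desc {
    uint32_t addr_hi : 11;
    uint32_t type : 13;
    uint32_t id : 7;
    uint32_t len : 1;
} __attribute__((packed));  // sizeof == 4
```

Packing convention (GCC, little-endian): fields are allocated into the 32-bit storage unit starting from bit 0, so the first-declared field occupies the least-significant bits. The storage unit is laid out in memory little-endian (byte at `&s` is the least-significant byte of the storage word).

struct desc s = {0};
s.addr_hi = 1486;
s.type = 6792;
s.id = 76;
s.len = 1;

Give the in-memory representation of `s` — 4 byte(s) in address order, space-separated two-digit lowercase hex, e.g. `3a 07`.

ce 45 d4 cc

[0+:11] addr_hi=1486 & 0x7ff = 0x5ce; word=0x000005ce
[11+:13] type=6792 & 0x1fff = 0x1a88; word=0x00d445ce
[24+:7] id=76 & 0x7f = 0x4c; word=0x4cd445ce
[31+:1] len=1 & 0x1 = 0x1; word=0xccd445ce
word = 0xccd445ce → little-endian bytes:
  [0]=0xce  [1]=0x45  [2]=0xd4  [3]=0xcc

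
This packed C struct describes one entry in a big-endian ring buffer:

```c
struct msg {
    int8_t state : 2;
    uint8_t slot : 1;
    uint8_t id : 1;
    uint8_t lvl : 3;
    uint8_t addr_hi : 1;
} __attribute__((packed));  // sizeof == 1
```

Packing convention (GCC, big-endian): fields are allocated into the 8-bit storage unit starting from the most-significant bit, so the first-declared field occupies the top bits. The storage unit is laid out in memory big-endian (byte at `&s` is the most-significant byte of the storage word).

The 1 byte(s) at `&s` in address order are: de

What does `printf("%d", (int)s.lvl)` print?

7

[0]=0xde (big-endian) → word 0xde
state:2 @ bit 6 → (0xde>>6)&0x3 = 0x3
slot:1 @ bit 5 → (0xde>>5)&0x1 = 0x0
id:1 @ bit 4 → (0xde>>4)&0x1 = 0x1
lvl:3 @ bit 1 → (0xde>>1)&0x7 = 0x7  ←
addr_hi:1 @ bit 0 → (0xde>>0)&0x1 = 0x0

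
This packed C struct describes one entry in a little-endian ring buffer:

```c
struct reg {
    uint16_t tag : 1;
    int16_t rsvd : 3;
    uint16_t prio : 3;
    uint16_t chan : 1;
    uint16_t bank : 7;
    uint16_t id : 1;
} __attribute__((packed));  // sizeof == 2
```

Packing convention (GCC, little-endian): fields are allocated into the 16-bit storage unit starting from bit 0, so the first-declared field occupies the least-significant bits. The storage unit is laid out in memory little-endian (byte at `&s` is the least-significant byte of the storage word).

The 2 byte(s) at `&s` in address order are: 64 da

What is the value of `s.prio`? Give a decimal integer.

6

[0]=0x64 [1]=0xda (little-endian) → word 0xda64
tag [0+:1] = (word>>0) & 0x1 = 0
rsvd [1+:3] = (word>>1) & 0x7 = 2
prio [4+:3] = (word>>4) & 0x7 = 6  ←
chan [7+:1] = (word>>7) & 0x1 = 0
bank [8+:7] = (word>>8) & 0x7f = 90
id [15+:1] = (word>>15) & 0x1 = 1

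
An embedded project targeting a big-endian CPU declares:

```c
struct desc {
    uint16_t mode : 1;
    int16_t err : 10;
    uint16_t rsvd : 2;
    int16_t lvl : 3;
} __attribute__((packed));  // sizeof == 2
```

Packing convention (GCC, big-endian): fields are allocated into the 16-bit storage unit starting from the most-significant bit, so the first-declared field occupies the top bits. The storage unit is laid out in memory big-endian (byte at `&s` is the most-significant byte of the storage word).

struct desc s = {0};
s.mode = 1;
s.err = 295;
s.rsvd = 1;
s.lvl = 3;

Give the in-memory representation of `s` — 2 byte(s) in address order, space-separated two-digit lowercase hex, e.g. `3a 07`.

a4 eb

mode (1b) val=1 bits=0x1 at bit 15: 0x8000
err (10b) val=295 bits=0x127 at bit 5: 0xa4e0
rsvd (2b) val=1 bits=0x1 at bit 3: 0xa4e8
lvl (3b) val=3 bits=0x3 at bit 0: 0xa4eb
word = 0xa4eb → big-endian bytes:
  [0]=0xa4  [1]=0xeb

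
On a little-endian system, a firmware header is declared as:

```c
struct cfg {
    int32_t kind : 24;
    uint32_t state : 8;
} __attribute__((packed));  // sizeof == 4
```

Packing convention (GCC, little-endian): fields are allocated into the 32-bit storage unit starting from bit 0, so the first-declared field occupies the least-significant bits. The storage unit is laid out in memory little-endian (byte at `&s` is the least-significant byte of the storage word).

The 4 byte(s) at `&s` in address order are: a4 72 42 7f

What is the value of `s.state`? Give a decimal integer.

[0]=0xa4 [1]=0x72 [2]=0x42 [3]=0x7f (little-endian) → word 0x7f4272a4
kind [0+:24] = (word>>0) & 0xffffff = 4354724
state [24+:8] = (word>>24) & 0xff = 127  ←

127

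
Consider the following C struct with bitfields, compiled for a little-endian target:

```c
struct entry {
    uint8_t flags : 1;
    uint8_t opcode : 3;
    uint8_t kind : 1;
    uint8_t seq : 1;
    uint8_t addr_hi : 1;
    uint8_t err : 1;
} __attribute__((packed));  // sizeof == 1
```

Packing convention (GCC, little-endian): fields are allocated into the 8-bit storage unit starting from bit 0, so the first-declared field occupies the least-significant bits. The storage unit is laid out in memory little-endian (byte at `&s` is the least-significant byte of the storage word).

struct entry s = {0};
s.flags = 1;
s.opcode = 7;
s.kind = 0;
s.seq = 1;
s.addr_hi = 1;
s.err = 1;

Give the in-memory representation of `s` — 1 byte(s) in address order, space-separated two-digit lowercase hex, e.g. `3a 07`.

flags:1 = 1 → 0x1 << 0 → word 0x01
opcode:3 = 7 → 0x7 << 1 → word 0x0f
kind:1 = 0 → 0x0 << 4 → word 0x0f
seq:1 = 1 → 0x1 << 5 → word 0x2f
addr_hi:1 = 1 → 0x1 << 6 → word 0x6f
err:1 = 1 → 0x1 << 7 → word 0xef
word = 0xef → little-endian bytes:
  [0]=0xef

ef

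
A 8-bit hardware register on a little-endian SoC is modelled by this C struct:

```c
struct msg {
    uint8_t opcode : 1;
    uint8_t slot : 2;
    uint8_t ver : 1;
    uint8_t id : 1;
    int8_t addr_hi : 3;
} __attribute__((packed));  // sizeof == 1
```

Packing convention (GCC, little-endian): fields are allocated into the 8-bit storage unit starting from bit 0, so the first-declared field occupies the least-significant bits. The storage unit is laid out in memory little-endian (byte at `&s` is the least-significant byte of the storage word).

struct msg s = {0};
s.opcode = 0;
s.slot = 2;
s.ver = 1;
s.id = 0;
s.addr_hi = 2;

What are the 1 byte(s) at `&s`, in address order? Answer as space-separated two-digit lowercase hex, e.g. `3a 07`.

4c

opcode:1 = 0 → 0x0 << 0 → word 0x00
slot:2 = 2 → 0x2 << 1 → word 0x04
ver:1 = 1 → 0x1 << 3 → word 0x0c
id:1 = 0 → 0x0 << 4 → word 0x0c
addr_hi:3 = 2 → 0x2 << 5 → word 0x4c
word = 0x4c → little-endian bytes:
  [0]=0x4c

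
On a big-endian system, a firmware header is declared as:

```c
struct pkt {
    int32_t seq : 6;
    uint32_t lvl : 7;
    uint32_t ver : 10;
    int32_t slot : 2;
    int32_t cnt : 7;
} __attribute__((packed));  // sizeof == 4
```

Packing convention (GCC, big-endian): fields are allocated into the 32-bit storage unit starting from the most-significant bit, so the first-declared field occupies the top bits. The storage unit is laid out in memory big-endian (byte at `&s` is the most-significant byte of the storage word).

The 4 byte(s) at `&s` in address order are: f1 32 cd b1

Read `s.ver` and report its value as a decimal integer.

[0]=0xf1 [1]=0x32 [2]=0xcd [3]=0xb1 (big-endian) → word 0xf132cdb1
seq:6 @ bit 26 → (0xf132cdb1>>26)&0x3f = 0x3c
lvl:7 @ bit 19 → (0xf132cdb1>>19)&0x7f = 0x26
ver:10 @ bit 9 → (0xf132cdb1>>9)&0x3ff = 0x166  ←
slot:2 @ bit 7 → (0xf132cdb1>>7)&0x3 = 0x3
cnt:7 @ bit 0 → (0xf132cdb1>>0)&0x7f = 0x31

358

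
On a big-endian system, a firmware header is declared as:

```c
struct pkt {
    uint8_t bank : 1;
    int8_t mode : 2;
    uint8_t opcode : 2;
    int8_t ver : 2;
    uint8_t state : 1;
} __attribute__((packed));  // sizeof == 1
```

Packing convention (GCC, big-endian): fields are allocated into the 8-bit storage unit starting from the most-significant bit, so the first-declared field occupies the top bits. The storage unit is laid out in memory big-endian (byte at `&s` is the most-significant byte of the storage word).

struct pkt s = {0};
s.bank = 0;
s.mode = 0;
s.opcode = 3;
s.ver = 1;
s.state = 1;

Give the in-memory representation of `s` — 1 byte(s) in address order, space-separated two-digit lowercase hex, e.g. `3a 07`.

1b

bank (1b) val=0 bits=0x0 at bit 7: 0x00
mode (2b) val=0 bits=0x0 at bit 5: 0x00
opcode (2b) val=3 bits=0x3 at bit 3: 0x18
ver (2b) val=1 bits=0x1 at bit 1: 0x1a
state (1b) val=1 bits=0x1 at bit 0: 0x1b
word = 0x1b → big-endian bytes:
  [0]=0x1b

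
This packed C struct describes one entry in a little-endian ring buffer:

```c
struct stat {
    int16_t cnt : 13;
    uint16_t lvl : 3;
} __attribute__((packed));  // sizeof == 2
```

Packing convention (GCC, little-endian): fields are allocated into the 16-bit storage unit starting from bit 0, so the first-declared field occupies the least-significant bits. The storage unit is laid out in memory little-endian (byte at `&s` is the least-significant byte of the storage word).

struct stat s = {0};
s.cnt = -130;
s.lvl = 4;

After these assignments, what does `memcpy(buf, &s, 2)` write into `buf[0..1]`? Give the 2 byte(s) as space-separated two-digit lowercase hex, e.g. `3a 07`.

7e 9f

cnt (13b) val=-130 bits=0x1f7e at bit 0: 0x1f7e
lvl (3b) val=4 bits=0x4 at bit 13: 0x9f7e
word = 0x9f7e → little-endian bytes:
  [0]=0x7e  [1]=0x9f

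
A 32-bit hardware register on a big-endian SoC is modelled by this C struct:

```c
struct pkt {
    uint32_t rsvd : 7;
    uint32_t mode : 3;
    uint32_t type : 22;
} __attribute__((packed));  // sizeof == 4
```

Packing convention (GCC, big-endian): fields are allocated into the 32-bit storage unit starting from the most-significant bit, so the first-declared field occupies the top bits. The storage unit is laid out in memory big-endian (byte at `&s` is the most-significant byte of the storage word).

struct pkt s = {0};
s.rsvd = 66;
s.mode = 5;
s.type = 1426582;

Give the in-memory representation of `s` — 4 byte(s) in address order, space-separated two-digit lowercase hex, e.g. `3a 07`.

85 55 c4 96

rsvd (7b) val=66 bits=0x42 at bit 25: 0x84000000
mode (3b) val=5 bits=0x5 at bit 22: 0x85400000
type (22b) val=1426582 bits=0x15c496 at bit 0: 0x8555c496
word = 0x8555c496 → big-endian bytes:
  [0]=0x85  [1]=0x55  [2]=0xc4  [3]=0x96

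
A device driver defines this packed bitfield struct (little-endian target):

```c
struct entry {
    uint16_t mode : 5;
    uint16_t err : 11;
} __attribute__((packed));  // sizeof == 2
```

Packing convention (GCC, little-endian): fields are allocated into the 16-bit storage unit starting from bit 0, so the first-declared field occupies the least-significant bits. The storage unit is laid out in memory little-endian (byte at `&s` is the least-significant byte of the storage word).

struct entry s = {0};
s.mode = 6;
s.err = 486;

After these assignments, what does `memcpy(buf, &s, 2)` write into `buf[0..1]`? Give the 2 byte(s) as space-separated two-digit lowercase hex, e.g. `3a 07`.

[0+:5] mode=6 & 0x1f = 0x6; word=0x0006
[5+:11] err=486 & 0x7ff = 0x1e6; word=0x3cc6
word = 0x3cc6 → little-endian bytes:
  [0]=0xc6  [1]=0x3c

c6 3c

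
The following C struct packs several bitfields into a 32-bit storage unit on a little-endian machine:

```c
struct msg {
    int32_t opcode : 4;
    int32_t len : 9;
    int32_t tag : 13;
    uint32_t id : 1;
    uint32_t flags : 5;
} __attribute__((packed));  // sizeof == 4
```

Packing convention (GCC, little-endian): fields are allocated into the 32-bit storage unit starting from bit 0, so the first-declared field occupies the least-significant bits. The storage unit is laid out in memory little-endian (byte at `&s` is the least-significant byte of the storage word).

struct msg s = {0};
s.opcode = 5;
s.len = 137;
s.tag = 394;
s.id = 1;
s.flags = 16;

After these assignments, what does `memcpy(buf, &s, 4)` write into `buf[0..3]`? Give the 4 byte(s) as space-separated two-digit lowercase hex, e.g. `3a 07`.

95 48 31 84

[0+:4] opcode=5 & 0xf = 0x5; word=0x00000005
[4+:9] len=137 & 0x1ff = 0x89; word=0x00000895
[13+:13] tag=394 & 0x1fff = 0x18a; word=0x00314895
[26+:1] id=1 & 0x1 = 0x1; word=0x04314895
[27+:5] flags=16 & 0x1f = 0x10; word=0x84314895
word = 0x84314895 → little-endian bytes:
  [0]=0x95  [1]=0x48  [2]=0x31  [3]=0x84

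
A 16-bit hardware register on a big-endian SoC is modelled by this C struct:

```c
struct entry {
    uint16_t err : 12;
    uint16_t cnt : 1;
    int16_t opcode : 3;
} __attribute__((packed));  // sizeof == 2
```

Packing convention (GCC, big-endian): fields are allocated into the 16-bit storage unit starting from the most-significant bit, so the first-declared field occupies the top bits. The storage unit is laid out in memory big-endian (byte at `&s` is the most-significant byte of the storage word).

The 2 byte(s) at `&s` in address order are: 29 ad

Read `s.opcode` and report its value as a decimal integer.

-3

[0]=0x29 [1]=0xad (big-endian) → word 0x29ad
err [4+:12] = (word>>4) & 0xfff = 666
cnt [3+:1] = (word>>3) & 0x1 = 1
opcode [0+:3] = (word>>0) & 0x7 = 5  ←
opcode signed 3b, MSB=1: 5 - 8 = -3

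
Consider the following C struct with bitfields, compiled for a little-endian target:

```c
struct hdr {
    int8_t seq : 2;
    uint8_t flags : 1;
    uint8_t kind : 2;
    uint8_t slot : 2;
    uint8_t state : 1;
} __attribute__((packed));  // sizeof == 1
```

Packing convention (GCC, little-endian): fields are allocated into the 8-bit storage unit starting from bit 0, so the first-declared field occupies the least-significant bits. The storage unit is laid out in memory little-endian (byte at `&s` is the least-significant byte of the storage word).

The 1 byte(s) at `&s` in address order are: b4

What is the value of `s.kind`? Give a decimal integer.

[0]=0xb4 (little-endian) → word 0xb4
seq [0+:2] = (word>>0) & 0x3 = 0
flags [2+:1] = (word>>2) & 0x1 = 1
kind [3+:2] = (word>>3) & 0x3 = 2  ←
slot [5+:2] = (word>>5) & 0x3 = 1
state [7+:1] = (word>>7) & 0x1 = 1

2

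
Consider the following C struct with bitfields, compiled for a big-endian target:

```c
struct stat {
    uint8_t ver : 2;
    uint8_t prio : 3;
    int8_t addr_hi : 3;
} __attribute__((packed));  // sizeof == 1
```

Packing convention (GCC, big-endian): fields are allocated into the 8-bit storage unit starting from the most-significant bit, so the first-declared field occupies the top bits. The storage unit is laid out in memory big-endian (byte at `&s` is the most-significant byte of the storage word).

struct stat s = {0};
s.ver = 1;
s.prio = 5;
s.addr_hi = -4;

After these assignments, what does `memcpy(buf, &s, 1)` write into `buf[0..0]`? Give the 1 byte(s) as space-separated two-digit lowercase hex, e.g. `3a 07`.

[6+:2] ver=1 & 0x3 = 0x1; word=0x40
[3+:3] prio=5 & 0x7 = 0x5; word=0x68
[0+:3] addr_hi=-4 & 0x7 = 0x4; word=0x6c
word = 0x6c → big-endian bytes:
  [0]=0x6c

6c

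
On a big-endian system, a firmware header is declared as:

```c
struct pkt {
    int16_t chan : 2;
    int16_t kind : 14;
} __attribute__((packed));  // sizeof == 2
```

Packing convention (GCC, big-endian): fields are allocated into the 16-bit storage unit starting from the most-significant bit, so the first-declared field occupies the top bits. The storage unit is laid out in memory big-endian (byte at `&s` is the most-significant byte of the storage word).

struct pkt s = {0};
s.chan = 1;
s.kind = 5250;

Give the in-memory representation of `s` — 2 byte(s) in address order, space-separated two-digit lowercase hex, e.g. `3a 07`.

[14+:2] chan=1 & 0x3 = 0x1; word=0x4000
[0+:14] kind=5250 & 0x3fff = 0x1482; word=0x5482
word = 0x5482 → big-endian bytes:
  [0]=0x54  [1]=0x82

54 82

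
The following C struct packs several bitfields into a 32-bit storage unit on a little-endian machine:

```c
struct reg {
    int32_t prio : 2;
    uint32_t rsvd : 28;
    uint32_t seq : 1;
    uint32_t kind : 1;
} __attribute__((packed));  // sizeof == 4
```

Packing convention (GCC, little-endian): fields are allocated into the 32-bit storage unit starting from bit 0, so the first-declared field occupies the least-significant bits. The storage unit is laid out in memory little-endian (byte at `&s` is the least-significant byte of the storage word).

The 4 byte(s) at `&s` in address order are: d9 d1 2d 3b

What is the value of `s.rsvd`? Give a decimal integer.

[0]=0xd9 [1]=0xd1 [2]=0x2d [3]=0x3b (little-endian) → word 0x3b2dd1d9
prio:2 @ bit 0 → (0x3b2dd1d9>>0)&0x3 = 0x1
rsvd:28 @ bit 2 → (0x3b2dd1d9>>2)&0xfffffff = 0xecb7476  ←
seq:1 @ bit 30 → (0x3b2dd1d9>>30)&0x1 = 0x0
kind:1 @ bit 31 → (0x3b2dd1d9>>31)&0x1 = 0x0

248214646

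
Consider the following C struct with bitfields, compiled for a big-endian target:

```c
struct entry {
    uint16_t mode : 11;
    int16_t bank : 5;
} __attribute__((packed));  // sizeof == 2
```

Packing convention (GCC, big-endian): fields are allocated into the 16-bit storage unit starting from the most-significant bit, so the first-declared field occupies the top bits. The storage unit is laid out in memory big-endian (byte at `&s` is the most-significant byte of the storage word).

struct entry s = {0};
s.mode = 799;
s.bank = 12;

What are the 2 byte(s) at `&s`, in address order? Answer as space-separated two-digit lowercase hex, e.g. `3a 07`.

[5+:11] mode=799 & 0x7ff = 0x31f; word=0x63e0
[0+:5] bank=12 & 0x1f = 0xc; word=0x63ec
word = 0x63ec → big-endian bytes:
  [0]=0x63  [1]=0xec

63 ec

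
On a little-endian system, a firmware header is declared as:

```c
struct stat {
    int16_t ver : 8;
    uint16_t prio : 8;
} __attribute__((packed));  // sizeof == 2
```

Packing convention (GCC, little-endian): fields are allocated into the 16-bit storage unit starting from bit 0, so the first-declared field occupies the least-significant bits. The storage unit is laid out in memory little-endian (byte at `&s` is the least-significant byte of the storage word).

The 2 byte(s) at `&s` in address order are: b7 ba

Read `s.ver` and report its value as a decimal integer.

[0]=0xb7 [1]=0xba (little-endian) → word 0xbab7
ver [0+:8] = (word>>0) & 0xff = 183  ←
prio [8+:8] = (word>>8) & 0xff = 186
ver signed 8b, MSB=1: 183 - 256 = -73

-73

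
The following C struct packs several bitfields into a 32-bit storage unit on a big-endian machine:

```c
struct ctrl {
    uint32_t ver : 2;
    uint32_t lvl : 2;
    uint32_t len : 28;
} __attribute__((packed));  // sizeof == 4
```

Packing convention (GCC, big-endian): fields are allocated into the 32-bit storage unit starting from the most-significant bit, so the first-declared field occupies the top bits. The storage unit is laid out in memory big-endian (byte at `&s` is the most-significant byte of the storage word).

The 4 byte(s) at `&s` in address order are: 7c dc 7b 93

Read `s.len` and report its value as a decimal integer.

215776147

[0]=0x7c [1]=0xdc [2]=0x7b [3]=0x93 (big-endian) → word 0x7cdc7b93
ver:2 @ bit 30 → (0x7cdc7b93>>30)&0x3 = 0x1
lvl:2 @ bit 28 → (0x7cdc7b93>>28)&0x3 = 0x3
len:28 @ bit 0 → (0x7cdc7b93>>0)&0xfffffff = 0xcdc7b93  ←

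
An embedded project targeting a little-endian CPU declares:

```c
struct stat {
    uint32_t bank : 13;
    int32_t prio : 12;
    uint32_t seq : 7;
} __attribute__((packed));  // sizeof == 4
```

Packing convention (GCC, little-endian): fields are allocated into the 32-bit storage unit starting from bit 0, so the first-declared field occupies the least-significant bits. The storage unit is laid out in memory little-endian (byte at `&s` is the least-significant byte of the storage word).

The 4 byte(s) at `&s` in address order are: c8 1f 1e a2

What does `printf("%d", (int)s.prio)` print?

240

[0]=0xc8 [1]=0x1f [2]=0x1e [3]=0xa2 (little-endian) → word 0xa21e1fc8
bank [0+:13] = (word>>0) & 0x1fff = 8136
prio [13+:12] = (word>>13) & 0xfff = 240  ←
seq [25+:7] = (word>>25) & 0x7f = 81
prio signed 12b, MSB=0: value = 240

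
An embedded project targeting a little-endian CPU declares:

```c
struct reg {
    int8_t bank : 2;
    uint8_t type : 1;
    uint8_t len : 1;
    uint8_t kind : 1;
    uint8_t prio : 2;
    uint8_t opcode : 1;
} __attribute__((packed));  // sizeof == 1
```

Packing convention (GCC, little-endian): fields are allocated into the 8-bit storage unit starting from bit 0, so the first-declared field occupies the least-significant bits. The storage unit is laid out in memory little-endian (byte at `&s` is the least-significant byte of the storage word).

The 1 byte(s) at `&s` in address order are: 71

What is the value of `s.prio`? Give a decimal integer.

3

[0]=0x71 (little-endian) → word 0x71
bank [0+:2] = (word>>0) & 0x3 = 1
type [2+:1] = (word>>2) & 0x1 = 0
len [3+:1] = (word>>3) & 0x1 = 0
kind [4+:1] = (word>>4) & 0x1 = 1
prio [5+:2] = (word>>5) & 0x3 = 3  ←
opcode [7+:1] = (word>>7) & 0x1 = 0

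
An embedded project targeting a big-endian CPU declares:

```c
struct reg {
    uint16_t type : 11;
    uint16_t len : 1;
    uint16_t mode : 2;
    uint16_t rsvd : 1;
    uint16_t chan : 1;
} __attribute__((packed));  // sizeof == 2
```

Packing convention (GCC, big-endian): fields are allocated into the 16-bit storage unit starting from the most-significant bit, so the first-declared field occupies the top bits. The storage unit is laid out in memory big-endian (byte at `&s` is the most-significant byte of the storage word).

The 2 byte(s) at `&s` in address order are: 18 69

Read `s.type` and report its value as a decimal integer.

195

[0]=0x18 [1]=0x69 (big-endian) → word 0x1869
type [5+:11] = (word>>5) & 0x7ff = 195  ←
len [4+:1] = (word>>4) & 0x1 = 0
mode [2+:2] = (word>>2) & 0x3 = 2
rsvd [1+:1] = (word>>1) & 0x1 = 0
chan [0+:1] = (word>>0) & 0x1 = 1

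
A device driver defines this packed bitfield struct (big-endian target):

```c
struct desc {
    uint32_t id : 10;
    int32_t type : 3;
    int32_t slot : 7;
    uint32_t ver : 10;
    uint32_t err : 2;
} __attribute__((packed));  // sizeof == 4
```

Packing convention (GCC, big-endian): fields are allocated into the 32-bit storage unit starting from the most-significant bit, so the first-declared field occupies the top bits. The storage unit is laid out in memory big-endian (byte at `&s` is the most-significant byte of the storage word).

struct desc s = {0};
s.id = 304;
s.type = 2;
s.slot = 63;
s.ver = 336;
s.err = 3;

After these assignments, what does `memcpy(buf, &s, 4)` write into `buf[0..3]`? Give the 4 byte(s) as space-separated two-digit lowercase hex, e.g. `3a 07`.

4c 13 f5 43

id (10b) val=304 bits=0x130 at bit 22: 0x4c000000
type (3b) val=2 bits=0x2 at bit 19: 0x4c100000
slot (7b) val=63 bits=0x3f at bit 12: 0x4c13f000
ver (10b) val=336 bits=0x150 at bit 2: 0x4c13f540
err (2b) val=3 bits=0x3 at bit 0: 0x4c13f543
word = 0x4c13f543 → big-endian bytes:
  [0]=0x4c  [1]=0x13  [2]=0xf5  [3]=0x43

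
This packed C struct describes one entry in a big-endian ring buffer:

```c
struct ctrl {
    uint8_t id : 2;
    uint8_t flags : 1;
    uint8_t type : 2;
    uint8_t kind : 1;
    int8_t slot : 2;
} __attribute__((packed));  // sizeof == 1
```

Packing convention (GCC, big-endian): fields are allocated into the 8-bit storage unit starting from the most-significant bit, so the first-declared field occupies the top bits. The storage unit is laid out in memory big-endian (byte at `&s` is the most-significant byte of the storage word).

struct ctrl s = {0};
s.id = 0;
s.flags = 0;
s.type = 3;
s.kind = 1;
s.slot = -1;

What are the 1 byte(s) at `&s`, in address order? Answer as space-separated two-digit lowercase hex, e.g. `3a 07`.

1f

id (2b) val=0 bits=0x0 at bit 6: 0x00
flags (1b) val=0 bits=0x0 at bit 5: 0x00
type (2b) val=3 bits=0x3 at bit 3: 0x18
kind (1b) val=1 bits=0x1 at bit 2: 0x1c
slot (2b) val=-1 bits=0x3 at bit 0: 0x1f
word = 0x1f → big-endian bytes:
  [0]=0x1f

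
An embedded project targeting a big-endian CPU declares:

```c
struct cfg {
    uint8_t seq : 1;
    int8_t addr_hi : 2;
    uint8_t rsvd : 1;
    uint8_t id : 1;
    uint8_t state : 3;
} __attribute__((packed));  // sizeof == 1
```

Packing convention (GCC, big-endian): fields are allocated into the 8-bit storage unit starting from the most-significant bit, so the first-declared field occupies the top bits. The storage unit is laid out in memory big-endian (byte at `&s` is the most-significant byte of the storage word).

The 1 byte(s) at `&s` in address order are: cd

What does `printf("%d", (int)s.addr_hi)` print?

[0]=0xcd (big-endian) → word 0xcd
seq:1 @ bit 7 → (0xcd>>7)&0x1 = 0x1
addr_hi:2 @ bit 5 → (0xcd>>5)&0x3 = 0x2  ←
rsvd:1 @ bit 4 → (0xcd>>4)&0x1 = 0x0
id:1 @ bit 3 → (0xcd>>3)&0x1 = 0x1
state:3 @ bit 0 → (0xcd>>0)&0x7 = 0x5
addr_hi signed 2b, MSB=1: 2 - 4 = -2

-2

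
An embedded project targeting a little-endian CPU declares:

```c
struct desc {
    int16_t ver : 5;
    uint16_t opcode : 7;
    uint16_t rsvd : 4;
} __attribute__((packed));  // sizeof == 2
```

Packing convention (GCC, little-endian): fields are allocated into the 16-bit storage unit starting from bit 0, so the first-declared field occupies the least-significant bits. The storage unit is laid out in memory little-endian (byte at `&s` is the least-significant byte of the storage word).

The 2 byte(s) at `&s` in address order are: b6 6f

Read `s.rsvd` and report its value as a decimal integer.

[0]=0xb6 [1]=0x6f (little-endian) → word 0x6fb6
ver:5 @ bit 0 → (0x6fb6>>0)&0x1f = 0x16
opcode:7 @ bit 5 → (0x6fb6>>5)&0x7f = 0x7d
rsvd:4 @ bit 12 → (0x6fb6>>12)&0xf = 0x6  ←

6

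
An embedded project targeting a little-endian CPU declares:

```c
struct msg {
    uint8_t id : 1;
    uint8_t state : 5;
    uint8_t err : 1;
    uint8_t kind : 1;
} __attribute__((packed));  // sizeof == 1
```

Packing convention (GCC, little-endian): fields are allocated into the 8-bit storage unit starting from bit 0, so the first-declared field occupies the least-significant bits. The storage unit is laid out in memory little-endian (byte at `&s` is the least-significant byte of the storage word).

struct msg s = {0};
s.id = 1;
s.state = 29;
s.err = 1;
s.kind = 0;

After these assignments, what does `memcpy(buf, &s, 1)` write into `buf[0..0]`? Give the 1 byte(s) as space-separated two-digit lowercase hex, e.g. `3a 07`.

id (1b) val=1 bits=0x1 at bit 0: 0x01
state (5b) val=29 bits=0x1d at bit 1: 0x3b
err (1b) val=1 bits=0x1 at bit 6: 0x7b
kind (1b) val=0 bits=0x0 at bit 7: 0x7b
word = 0x7b → little-endian bytes:
  [0]=0x7b

7b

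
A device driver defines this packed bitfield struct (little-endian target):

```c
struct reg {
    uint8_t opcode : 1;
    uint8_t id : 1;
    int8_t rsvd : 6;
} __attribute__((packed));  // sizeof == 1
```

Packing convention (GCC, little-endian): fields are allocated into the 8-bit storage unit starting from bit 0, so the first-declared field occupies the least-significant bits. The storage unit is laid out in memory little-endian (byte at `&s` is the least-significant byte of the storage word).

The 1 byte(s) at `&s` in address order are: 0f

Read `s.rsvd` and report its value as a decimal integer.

[0]=0x0f (little-endian) → word 0x0f
opcode:1 @ bit 0 → (0x0f>>0)&0x1 = 0x1
id:1 @ bit 1 → (0x0f>>1)&0x1 = 0x1
rsvd:6 @ bit 2 → (0x0f>>2)&0x3f = 0x3  ←
rsvd signed 6b, MSB=0: value = 3

3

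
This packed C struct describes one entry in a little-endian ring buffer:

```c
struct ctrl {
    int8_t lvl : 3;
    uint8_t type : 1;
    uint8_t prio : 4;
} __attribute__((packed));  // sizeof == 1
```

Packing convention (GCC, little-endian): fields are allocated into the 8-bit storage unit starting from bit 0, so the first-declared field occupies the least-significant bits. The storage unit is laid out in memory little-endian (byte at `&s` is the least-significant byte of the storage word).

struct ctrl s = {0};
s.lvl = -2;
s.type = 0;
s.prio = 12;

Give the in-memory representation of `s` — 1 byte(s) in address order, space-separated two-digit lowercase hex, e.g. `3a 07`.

c6

lvl:3 = -2 → 0x6 << 0 → word 0x06
type:1 = 0 → 0x0 << 3 → word 0x06
prio:4 = 12 → 0xc << 4 → word 0xc6
word = 0xc6 → little-endian bytes:
  [0]=0xc6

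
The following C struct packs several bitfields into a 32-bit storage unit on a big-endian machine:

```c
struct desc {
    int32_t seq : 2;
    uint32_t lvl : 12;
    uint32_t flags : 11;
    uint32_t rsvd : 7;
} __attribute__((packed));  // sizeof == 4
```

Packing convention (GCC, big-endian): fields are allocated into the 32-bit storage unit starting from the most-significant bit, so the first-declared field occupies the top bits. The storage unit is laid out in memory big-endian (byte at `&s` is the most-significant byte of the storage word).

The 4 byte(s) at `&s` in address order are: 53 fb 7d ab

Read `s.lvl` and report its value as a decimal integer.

1278

[0]=0x53 [1]=0xfb [2]=0x7d [3]=0xab (big-endian) → word 0x53fb7dab
seq [30+:2] = (word>>30) & 0x3 = 1
lvl [18+:12] = (word>>18) & 0xfff = 1278  ←
flags [7+:11] = (word>>7) & 0x7ff = 1787
rsvd [0+:7] = (word>>0) & 0x7f = 43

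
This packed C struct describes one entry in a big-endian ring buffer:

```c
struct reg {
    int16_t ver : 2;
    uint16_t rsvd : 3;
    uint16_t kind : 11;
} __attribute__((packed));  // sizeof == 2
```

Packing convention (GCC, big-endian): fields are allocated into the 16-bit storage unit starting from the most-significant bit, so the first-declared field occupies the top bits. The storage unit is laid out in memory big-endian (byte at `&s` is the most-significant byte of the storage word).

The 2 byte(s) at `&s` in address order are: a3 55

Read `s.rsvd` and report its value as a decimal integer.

4

[0]=0xa3 [1]=0x55 (big-endian) → word 0xa355
ver:2 @ bit 14 → (0xa355>>14)&0x3 = 0x2
rsvd:3 @ bit 11 → (0xa355>>11)&0x7 = 0x4  ←
kind:11 @ bit 0 → (0xa355>>0)&0x7ff = 0x355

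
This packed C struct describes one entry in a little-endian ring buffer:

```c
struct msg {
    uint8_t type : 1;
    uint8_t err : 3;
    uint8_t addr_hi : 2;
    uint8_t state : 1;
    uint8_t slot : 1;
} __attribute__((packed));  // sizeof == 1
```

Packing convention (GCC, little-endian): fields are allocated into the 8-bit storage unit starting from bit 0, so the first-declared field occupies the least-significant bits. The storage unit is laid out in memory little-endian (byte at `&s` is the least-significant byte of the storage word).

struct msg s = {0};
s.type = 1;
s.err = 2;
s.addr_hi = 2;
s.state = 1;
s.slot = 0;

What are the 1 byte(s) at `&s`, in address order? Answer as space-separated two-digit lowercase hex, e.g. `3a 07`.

65

[0+:1] type=1 & 0x1 = 0x1; word=0x01
[1+:3] err=2 & 0x7 = 0x2; word=0x05
[4+:2] addr_hi=2 & 0x3 = 0x2; word=0x25
[6+:1] state=1 & 0x1 = 0x1; word=0x65
[7+:1] slot=0 & 0x1 = 0x0; word=0x65
word = 0x65 → little-endian bytes:
  [0]=0x65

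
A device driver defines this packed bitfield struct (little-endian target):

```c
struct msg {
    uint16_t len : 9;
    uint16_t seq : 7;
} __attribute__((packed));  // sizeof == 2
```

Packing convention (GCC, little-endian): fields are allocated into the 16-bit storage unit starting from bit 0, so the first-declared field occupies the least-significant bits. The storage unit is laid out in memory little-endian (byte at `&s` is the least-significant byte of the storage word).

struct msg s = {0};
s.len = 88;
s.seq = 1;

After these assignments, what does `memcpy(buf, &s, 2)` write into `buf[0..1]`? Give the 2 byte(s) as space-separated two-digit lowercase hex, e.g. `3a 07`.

58 02

len (9b) val=88 bits=0x58 at bit 0: 0x0058
seq (7b) val=1 bits=0x1 at bit 9: 0x0258
word = 0x0258 → little-endian bytes:
  [0]=0x58  [1]=0x02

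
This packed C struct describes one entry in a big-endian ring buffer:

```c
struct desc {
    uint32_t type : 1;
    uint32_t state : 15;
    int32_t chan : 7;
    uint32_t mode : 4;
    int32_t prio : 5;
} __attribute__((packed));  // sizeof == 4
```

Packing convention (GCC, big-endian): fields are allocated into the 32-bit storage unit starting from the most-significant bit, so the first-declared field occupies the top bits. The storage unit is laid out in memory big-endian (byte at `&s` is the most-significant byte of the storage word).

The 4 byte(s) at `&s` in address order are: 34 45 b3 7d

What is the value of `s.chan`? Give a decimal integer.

[0]=0x34 [1]=0x45 [2]=0xb3 [3]=0x7d (big-endian) → word 0x3445b37d
type [31+:1] = (word>>31) & 0x1 = 0
state [16+:15] = (word>>16) & 0x7fff = 13381
chan [9+:7] = (word>>9) & 0x7f = 89  ←
mode [5+:4] = (word>>5) & 0xf = 11
prio [0+:5] = (word>>0) & 0x1f = 29
chan signed 7b, MSB=1: 89 - 128 = -39

-39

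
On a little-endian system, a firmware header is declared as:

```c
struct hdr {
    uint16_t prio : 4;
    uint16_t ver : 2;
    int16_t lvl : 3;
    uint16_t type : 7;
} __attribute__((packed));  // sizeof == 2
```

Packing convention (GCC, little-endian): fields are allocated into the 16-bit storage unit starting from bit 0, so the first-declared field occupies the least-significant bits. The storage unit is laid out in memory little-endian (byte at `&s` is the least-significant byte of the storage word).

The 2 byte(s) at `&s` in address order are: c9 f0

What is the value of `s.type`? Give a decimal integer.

120

[0]=0xc9 [1]=0xf0 (little-endian) → word 0xf0c9
prio [0+:4] = (word>>0) & 0xf = 9
ver [4+:2] = (word>>4) & 0x3 = 0
lvl [6+:3] = (word>>6) & 0x7 = 3
type [9+:7] = (word>>9) & 0x7f = 120  ←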